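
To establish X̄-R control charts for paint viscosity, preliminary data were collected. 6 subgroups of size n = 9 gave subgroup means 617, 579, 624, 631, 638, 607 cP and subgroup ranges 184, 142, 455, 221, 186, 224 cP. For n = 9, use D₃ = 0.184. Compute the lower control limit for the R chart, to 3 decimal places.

R̄ = (184 + 142 + 455 + 221 + 186 + 224) / 6 = 1412.0000 / 6 = 235.3333
LCL_R = D₃·R̄ = 0.184 × 235.3333 = 43.3013

43.301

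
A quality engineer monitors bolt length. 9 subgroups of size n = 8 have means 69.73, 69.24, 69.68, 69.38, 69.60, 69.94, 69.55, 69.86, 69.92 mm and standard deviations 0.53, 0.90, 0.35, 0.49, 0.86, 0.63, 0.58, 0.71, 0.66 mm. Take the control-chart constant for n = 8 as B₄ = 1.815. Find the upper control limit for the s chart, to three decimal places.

1.152

s̄ = (0.53 + 0.90 + 0.35 + 0.49 + 0.86 + 0.63 + 0.58 + 0.71 + 0.66) / 9 = 0.6344
UCL_s = B₄·s̄ = 1.815 × 0.6344 = 1.1515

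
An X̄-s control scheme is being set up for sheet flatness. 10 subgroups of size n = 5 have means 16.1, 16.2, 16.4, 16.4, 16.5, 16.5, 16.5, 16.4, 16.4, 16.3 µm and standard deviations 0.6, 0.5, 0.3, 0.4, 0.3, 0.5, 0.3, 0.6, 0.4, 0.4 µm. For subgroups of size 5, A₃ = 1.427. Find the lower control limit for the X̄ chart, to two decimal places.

X̄̄ = (16.1 + 16.2 + 16.4 + 16.4 + 16.5 + 16.5 + 16.5 + 16.4 + 16.4 + 16.3) / 10 = 16.3700
s̄ = (0.6 + 0.5 + 0.3 + 0.4 + 0.3 + 0.5 + 0.3 + 0.6 + 0.4 + 0.4) / 10 = 0.4300
LCL = X̄̄ − A₃·s̄ = 16.3700 − 1.427 × 0.4300 = 15.7564

15.76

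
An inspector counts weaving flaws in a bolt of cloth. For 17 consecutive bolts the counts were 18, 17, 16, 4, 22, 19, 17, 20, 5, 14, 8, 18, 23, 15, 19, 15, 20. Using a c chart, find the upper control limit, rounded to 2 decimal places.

27.84

c̄ = (18 + 17 + 16 + 4 + 22 + 19 + 17 + 20 + 5 + 14 + 8 + 18 + 23 + 15 + 19 + 15 + 20) / 17 = 270 / 17 = 15.8824
UCL = c̄ + 3√c̄ = 15.8824 + 3 × √15.8824 = 15.8824 + 3 × 3.9853 = 27.8382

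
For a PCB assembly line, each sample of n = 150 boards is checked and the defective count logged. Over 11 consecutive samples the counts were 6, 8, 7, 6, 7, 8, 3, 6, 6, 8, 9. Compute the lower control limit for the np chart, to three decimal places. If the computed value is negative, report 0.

0.000

p̄ = Σdᵢ / (k·n) = 74 / (11 × 150) = 0.04485
LCL = np̄ − 3·√(np̄(1−p̄)) = 6.7273 − 3 × 2.5349 = -0.8773 → 0 (negative, so LCL = 0)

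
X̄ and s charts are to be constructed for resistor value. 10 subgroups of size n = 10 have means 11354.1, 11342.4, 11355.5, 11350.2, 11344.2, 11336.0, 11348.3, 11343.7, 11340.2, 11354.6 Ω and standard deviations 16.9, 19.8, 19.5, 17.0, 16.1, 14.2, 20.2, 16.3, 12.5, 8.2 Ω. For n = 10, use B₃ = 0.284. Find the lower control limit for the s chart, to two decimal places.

s̄ = (16.9 + 19.8 + 19.5 + 17.0 + 16.1 + 14.2 + 20.2 + 16.3 + 12.5 + 8.2) / 10 = 16.0700
LCL_s = B₃·s̄ = 0.284 × 16.0700 = 4.5639

4.56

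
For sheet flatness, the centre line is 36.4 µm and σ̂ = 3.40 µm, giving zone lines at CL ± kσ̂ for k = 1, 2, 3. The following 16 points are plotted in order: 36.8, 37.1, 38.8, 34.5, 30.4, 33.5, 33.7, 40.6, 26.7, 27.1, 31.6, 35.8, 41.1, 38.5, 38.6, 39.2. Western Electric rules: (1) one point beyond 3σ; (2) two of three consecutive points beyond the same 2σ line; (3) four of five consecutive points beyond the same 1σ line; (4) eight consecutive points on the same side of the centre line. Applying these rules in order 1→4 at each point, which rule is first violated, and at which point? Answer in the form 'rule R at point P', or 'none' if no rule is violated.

Zone of each point (C = within 1σ̂, B = 1σ̂–2σ̂, A = 2σ̂–3σ̂, * = beyond 3σ̂; sign = side of CL): 1:+C, 2:+C, 3:+C, 4:-C, 5:-B, 6:-C, 7:-C, 8:+B, 9:-A, 10:-A, 11:-B, 12:-C, 13:+B, 14:+C, 15:+C, 16:+C
Rule 2 (two of three consecutive points beyond the same 2σ limit) is satisfied at point 10.

rule 2 at point 10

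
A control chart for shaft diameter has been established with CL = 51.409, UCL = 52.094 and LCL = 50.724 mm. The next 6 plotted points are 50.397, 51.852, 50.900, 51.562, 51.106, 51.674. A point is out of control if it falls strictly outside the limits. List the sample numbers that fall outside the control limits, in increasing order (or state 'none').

1

Compare each point to [50.724, 52.094]: sample 1 = 50.397 < LCL.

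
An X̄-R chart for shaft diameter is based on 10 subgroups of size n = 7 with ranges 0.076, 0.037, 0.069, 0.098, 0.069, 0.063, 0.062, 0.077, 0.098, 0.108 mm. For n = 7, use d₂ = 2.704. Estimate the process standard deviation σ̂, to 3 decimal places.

0.028

R̄ = (0.076 + 0.037 + 0.069 + 0.098 + 0.069 + 0.063 + 0.062 + 0.077 + 0.098 + 0.108) / 10 = 0.0757
σ̂ = R̄ / d₂ = 0.0757 / 2.704 = 0.0280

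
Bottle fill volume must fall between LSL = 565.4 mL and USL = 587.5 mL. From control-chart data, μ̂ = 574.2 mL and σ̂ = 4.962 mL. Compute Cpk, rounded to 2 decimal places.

Cpu = (USL − μ̂) / (3σ̂) = (587.5 − 574.2) / (3 × 4.962) = 0.8935; Cpl = (μ̂ − LSL) / (3σ̂) = (574.2 − 565.4) / (3 × 4.962) = 0.5912; Cpk = min(Cpu, Cpl) = 0.5912

0.59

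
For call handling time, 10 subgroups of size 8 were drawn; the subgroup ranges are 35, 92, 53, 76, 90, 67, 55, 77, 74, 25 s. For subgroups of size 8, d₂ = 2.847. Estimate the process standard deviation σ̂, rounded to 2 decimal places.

R̄ = (35 + 92 + 53 + 76 + 90 + 67 + 55 + 77 + 74 + 25) / 10 = 64.4000
σ̂ = R̄ / d₂ = 64.4000 / 2.847 = 22.6203

22.62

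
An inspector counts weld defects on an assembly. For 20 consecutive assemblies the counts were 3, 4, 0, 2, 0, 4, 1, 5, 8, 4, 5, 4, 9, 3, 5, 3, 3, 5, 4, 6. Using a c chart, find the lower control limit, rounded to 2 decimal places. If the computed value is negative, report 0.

c̄ = (3 + 4 + 0 + 2 + 0 + 4 + 1 + 5 + 8 + 4 + 5 + 4 + 9 + 3 + 5 + 3 + 3 + 5 + 4 + 6) / 20 = 78 / 20 = 3.9000
LCL = c̄ − 3√c̄ = 3.9000 − 3 × 1.9748 = -2.0245 → 0 (cannot be negative)

0.00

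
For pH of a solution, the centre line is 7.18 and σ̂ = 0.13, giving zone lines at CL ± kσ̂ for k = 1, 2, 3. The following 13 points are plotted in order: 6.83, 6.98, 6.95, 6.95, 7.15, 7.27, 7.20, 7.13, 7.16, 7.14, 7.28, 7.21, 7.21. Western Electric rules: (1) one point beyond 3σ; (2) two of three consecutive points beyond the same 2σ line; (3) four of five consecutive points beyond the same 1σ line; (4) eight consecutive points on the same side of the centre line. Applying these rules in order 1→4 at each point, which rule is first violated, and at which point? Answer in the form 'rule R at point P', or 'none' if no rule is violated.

Zone of each point (C = within 1σ̂, B = 1σ̂–2σ̂, A = 2σ̂–3σ̂, * = beyond 3σ̂; sign = side of CL): 1:-A, 2:-B, 3:-B, 4:-B, 5:-C, 6:+C, 7:+C, 8:-C, 9:-C, 10:-C, 11:+C, 12:+C, 13:+C
Rule 3 (four of five consecutive points beyond the same 1σ limit) is satisfied at point 4.

rule 3 at point 4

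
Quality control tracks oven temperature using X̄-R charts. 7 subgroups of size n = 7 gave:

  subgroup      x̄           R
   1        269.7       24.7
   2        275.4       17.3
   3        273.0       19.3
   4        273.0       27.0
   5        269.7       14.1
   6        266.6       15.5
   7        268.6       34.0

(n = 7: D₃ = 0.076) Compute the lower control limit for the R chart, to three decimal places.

R̄ = (24.7 + 17.3 + 19.3 + 27.0 + 14.1 + 15.5 + 34.0) / 7 = 151.9000 / 7 = 21.7000
LCL_R = D₃·R̄ = 0.076 × 21.7000 = 1.6492

1.649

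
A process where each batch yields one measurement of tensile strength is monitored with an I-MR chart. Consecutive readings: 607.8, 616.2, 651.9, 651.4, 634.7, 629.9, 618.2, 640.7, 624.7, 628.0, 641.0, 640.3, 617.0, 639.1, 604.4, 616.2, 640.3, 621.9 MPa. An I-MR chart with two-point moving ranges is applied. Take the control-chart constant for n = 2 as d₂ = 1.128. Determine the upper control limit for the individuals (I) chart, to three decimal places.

X̄ = (607.8 + 616.2 + 651.9 + 651.4 + 634.7 + 629.9 + 618.2 + 640.7 + 624.7 + 628.0 + 641.0 + 640.3 + 617.0 + 639.1 + 604.4 + 616.2 + 640.3 + 621.9) / 18 = 629.0944
Moving ranges: 8.4, 35.7, 0.5, 16.7, 4.8, 11.7, 22.5, 16.0, 3.3, 13.0, 0.7, 23.3, 22.1, 34.7, 11.8, 24.1, 18.4; M̄R̄ = 267.7000 / 17 = 15.7471
UCL = X̄ + 3·M̄R̄/d₂ = 629.0944 + 3 × 15.7471 / 1.128 = 670.9749

670.975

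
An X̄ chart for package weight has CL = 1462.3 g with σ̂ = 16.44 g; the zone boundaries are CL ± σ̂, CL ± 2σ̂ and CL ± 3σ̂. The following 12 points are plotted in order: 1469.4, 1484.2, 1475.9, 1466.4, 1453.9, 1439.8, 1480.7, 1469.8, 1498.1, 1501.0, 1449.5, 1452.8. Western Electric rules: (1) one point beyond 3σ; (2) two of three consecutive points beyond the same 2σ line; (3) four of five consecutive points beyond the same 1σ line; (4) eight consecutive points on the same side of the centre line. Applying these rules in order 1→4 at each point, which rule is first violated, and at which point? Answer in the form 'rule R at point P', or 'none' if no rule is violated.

Zone of each point (C = within 1σ̂, B = 1σ̂–2σ̂, A = 2σ̂–3σ̂, * = beyond 3σ̂; sign = side of CL): 1:+C, 2:+B, 3:+C, 4:+C, 5:-C, 6:-B, 7:+B, 8:+C, 9:+A, 10:+A, 11:-C, 12:-C
Rule 2 (two of three consecutive points beyond the same 2σ limit) is satisfied at point 10.

rule 2 at point 10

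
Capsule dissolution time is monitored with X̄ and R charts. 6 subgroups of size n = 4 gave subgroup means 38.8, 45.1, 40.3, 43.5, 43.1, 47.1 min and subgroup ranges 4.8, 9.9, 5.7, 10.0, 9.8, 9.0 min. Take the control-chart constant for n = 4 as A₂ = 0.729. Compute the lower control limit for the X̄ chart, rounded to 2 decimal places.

37.01

X̄̄ = (38.8 + 45.1 + 40.3 + 43.5 + 43.1 + 47.1) / 6 = 257.9000 / 6 = 42.9833
R̄ = (4.8 + 9.9 + 5.7 + 10.0 + 9.8 + 9.0) / 6 = 49.2000 / 6 = 8.2000
LCL = X̄̄ − A₂·R̄ = 42.9833 − 0.729 × 8.2000 = 37.0055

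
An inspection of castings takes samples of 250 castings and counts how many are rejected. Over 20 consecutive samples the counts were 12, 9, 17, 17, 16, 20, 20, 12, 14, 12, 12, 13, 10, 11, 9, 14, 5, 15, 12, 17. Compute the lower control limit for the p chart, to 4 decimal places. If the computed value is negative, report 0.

0.0107

p̄ = Σdᵢ / (k·n) = 267 / (20 × 250) = 0.05340
LCL = p̄ − 3·√(p̄(1−p̄)/n) = 0.05340 − 3 × 0.01422 = 0.01074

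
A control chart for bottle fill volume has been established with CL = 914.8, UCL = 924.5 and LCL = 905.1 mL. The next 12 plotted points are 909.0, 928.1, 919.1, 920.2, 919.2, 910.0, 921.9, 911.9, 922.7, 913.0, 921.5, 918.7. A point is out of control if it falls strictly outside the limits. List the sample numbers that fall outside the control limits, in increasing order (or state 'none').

2

Compare each point to [905.1, 924.5]: sample 2 = 928.1 > UCL.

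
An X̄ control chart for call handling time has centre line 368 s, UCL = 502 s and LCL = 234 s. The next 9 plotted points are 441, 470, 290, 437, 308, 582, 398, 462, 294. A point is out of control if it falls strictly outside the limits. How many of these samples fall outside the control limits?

Compare each point to [234, 502]: sample 6 = 582 > UCL.

1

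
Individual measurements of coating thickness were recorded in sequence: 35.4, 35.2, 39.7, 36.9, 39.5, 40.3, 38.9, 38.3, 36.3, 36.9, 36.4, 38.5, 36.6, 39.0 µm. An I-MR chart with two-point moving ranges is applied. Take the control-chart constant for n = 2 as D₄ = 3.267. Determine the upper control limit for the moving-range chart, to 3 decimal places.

Moving ranges: 0.2, 4.5, 2.8, 2.6, 0.8, 1.4, 0.6, 2.0, 0.6, 0.5, 2.1, 1.9, 2.4; M̄R̄ = 22.4000 / 13 = 1.7231
UCL_MR = D₄·M̄R̄ = 3.267 × 1.7231 = 5.6293

5.629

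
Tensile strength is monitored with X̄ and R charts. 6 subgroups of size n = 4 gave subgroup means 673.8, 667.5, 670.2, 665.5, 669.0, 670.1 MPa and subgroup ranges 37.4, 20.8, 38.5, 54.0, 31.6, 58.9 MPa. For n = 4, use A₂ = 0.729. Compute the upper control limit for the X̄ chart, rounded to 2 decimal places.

X̄̄ = (673.8 + 667.5 + 670.2 + 665.5 + 669.0 + 670.1) / 6 = 4016.1000 / 6 = 669.3500
R̄ = (37.4 + 20.8 + 38.5 + 54.0 + 31.6 + 58.9) / 6 = 241.2000 / 6 = 40.2000
UCL = X̄̄ + A₂·R̄ = 669.3500 + 0.729 × 40.2000 = 698.6558

698.66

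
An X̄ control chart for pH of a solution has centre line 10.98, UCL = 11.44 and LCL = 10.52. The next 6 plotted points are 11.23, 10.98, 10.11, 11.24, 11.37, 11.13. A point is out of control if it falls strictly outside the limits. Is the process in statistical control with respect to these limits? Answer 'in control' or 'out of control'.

Compare each point to [10.52, 11.44]: sample 3 = 10.11 < LCL.

out of control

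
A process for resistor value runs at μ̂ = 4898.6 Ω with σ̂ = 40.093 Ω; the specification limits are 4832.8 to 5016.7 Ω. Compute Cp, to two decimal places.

0.76

Cp = (USL − LSL) / (6σ̂) = (5016.7 − 4832.8) / (6 × 40.093) = 183.9000 / 240.5580 = 0.7645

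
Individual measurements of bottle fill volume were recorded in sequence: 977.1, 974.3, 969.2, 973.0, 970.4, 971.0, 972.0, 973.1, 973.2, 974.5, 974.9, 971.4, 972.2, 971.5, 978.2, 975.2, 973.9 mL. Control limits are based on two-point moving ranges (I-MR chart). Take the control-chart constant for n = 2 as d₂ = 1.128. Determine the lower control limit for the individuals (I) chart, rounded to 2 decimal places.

967.46

X̄ = (977.1 + 974.3 + 969.2 + 973.0 + 970.4 + 971.0 + 972.0 + 973.1 + 973.2 + 974.5 + 974.9 + 971.4 + 972.2 + 971.5 + 978.2 + 975.2 + 973.9) / 17 = 973.2412
Moving ranges: 2.8, 5.1, 3.8, 2.6, 0.6, 1.0, 1.1, 0.1, 1.3, 0.4, 3.5, 0.8, 0.7, 6.7, 3.0, 1.3; M̄R̄ = 34.8000 / 16 = 2.1750
LCL = X̄ − 3·M̄R̄/d₂ = 973.2412 − 3 × 2.1750 / 1.128 = 967.4566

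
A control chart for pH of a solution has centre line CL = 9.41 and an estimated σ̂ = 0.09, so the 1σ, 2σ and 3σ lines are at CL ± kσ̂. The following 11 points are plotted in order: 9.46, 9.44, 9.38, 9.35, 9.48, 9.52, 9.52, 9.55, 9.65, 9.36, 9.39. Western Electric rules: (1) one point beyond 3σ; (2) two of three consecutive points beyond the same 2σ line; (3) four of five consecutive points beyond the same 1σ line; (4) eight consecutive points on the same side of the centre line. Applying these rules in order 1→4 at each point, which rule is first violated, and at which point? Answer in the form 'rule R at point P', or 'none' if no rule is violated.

rule 3 at point 9

Zone of each point (C = within 1σ̂, B = 1σ̂–2σ̂, A = 2σ̂–3σ̂, * = beyond 3σ̂; sign = side of CL): 1:+C, 2:+C, 3:-C, 4:-C, 5:+C, 6:+B, 7:+B, 8:+B, 9:+A, 10:-C, 11:-C
Rule 3 (four of five consecutive points beyond the same 1σ limit) is satisfied at point 9.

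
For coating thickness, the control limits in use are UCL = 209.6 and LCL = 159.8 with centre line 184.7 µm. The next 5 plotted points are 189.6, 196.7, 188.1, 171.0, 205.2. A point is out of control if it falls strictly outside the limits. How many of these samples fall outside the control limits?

0

All 5 points lie within [159.8, 209.6].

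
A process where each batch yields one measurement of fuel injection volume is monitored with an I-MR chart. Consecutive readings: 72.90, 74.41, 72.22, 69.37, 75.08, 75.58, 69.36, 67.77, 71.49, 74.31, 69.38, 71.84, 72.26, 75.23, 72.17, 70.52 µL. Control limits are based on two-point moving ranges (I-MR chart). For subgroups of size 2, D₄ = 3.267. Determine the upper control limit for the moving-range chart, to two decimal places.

Moving ranges: 1.51, 2.19, 2.85, 5.71, 0.50, 6.22, 1.59, 3.72, 2.82, 4.93, 2.46, 0.42, 2.97, 3.06, 1.65; M̄R̄ = 42.6000 / 15 = 2.8400
UCL_MR = D₄·M̄R̄ = 3.267 × 2.8400 = 9.2783

9.28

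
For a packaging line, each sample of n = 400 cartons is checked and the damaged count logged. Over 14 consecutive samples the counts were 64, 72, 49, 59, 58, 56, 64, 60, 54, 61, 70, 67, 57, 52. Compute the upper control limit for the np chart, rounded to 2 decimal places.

81.67

p̄ = Σdᵢ / (k·n) = 843 / (14 × 400) = 0.15054
UCL = np̄ + 3·√(np̄(1−p̄)) = 60.2143 + 3 × √(60.2143×0.84946) = 60.2143 + 3 × 7.1519 = 81.6700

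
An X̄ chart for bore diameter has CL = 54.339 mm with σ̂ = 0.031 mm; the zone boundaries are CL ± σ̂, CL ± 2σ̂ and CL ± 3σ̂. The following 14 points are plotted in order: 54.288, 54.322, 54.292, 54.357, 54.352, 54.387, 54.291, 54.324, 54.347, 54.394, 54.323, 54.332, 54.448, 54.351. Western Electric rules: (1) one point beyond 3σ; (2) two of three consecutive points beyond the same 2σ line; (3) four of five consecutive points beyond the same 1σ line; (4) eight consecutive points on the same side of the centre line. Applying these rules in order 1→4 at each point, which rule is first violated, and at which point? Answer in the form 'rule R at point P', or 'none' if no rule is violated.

Zone of each point (C = within 1σ̂, B = 1σ̂–2σ̂, A = 2σ̂–3σ̂, * = beyond 3σ̂; sign = side of CL): 1:-B, 2:-C, 3:-B, 4:+C, 5:+C, 6:+B, 7:-B, 8:-C, 9:+C, 10:+B, 11:-C, 12:-C, 13:+*, 14:+C
Rule 1 (one point beyond the 3σ limits) is satisfied at point 13.

rule 1 at point 13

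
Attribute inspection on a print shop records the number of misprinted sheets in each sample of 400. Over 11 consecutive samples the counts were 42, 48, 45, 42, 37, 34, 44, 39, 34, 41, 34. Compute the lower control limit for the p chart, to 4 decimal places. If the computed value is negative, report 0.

p̄ = Σdᵢ / (k·n) = 440 / (11 × 400) = 0.10000
LCL = p̄ − 3·√(p̄(1−p̄)/n) = 0.10000 − 3 × 0.01500 = 0.05500

0.0550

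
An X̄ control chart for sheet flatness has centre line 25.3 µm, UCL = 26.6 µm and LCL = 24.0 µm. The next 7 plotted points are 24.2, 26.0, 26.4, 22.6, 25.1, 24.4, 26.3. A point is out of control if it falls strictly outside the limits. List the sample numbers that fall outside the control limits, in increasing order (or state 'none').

4

Compare each point to [24.0, 26.6]: sample 4 = 22.6 < LCL.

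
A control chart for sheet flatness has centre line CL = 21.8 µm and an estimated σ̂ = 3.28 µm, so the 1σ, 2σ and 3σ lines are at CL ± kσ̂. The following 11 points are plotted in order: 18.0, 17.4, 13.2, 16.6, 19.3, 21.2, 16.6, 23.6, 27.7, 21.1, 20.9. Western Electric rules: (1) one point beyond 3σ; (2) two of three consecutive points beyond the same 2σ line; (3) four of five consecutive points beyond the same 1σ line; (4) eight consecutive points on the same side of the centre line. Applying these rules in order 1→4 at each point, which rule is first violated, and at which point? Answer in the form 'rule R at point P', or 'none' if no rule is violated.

rule 3 at point 4

Zone of each point (C = within 1σ̂, B = 1σ̂–2σ̂, A = 2σ̂–3σ̂, * = beyond 3σ̂; sign = side of CL): 1:-B, 2:-B, 3:-A, 4:-B, 5:-C, 6:-C, 7:-B, 8:+C, 9:+B, 10:-C, 11:-C
Rule 3 (four of five consecutive points beyond the same 1σ limit) is satisfied at point 4.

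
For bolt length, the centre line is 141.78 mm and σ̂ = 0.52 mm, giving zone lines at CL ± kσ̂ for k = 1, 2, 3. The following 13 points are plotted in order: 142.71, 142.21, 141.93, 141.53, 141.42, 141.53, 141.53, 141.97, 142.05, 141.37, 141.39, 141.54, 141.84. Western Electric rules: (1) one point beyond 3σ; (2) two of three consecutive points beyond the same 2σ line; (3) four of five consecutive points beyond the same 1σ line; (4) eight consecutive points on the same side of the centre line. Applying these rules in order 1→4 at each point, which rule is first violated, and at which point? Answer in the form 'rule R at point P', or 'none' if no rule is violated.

Zone of each point (C = within 1σ̂, B = 1σ̂–2σ̂, A = 2σ̂–3σ̂, * = beyond 3σ̂; sign = side of CL): 1:+B, 2:+C, 3:+C, 4:-C, 5:-C, 6:-C, 7:-C, 8:+C, 9:+C, 10:-C, 11:-C, 12:-C, 13:+C
No rule fires across all 13 points.

none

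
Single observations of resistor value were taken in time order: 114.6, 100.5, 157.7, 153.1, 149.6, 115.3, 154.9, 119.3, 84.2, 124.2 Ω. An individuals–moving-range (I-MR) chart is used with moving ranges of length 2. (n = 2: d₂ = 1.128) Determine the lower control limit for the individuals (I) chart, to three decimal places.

49.326

X̄ = (114.6 + 100.5 + 157.7 + 153.1 + 149.6 + 115.3 + 154.9 + 119.3 + 84.2 + 124.2) / 10 = 127.3400
Moving ranges: 14.1, 57.2, 4.6, 3.5, 34.3, 39.6, 35.6, 35.1, 40.0; M̄R̄ = 264.0000 / 9 = 29.3333
LCL = X̄ − 3·M̄R̄/d₂ = 127.3400 − 3 × 29.3333 / 1.128 = 49.3258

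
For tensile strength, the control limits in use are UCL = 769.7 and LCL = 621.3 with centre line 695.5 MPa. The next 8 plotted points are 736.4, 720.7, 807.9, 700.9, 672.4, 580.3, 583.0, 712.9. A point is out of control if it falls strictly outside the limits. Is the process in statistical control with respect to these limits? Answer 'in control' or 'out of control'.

Compare each point to [621.3, 769.7]: sample 3 = 807.9 > UCL; sample 6 = 580.3 < LCL; sample 7 = 583.0 < LCL.

out of control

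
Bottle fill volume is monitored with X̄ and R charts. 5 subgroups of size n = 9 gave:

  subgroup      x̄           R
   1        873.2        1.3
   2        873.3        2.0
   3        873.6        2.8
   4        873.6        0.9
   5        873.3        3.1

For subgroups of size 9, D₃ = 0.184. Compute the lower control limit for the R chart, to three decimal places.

R̄ = (1.3 + 2.0 + 2.8 + 0.9 + 3.1) / 5 = 10.1000 / 5 = 2.0200
LCL_R = D₃·R̄ = 0.184 × 2.0200 = 0.3717

0.372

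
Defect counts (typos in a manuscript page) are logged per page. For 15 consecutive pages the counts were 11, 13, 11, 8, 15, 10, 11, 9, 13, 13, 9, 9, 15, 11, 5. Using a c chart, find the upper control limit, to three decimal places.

20.756

c̄ = (11 + 13 + 11 + 8 + 15 + 10 + 11 + 9 + 13 + 13 + 9 + 9 + 15 + 11 + 5) / 15 = 163 / 15 = 10.8667
UCL = c̄ + 3√c̄ = 10.8667 + 3 × √10.8667 = 10.8667 + 3 × 3.2965 = 20.7561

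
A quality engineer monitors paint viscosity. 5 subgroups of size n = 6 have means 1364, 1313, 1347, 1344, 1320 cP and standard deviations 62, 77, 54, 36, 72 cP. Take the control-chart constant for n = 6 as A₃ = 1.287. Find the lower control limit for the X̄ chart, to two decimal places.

1260.12

X̄̄ = (1364 + 1313 + 1347 + 1344 + 1320) / 5 = 1337.6000
s̄ = (62 + 77 + 54 + 36 + 72) / 5 = 60.2000
LCL = X̄̄ − A₃·s̄ = 1337.6000 − 1.287 × 60.2000 = 1260.1226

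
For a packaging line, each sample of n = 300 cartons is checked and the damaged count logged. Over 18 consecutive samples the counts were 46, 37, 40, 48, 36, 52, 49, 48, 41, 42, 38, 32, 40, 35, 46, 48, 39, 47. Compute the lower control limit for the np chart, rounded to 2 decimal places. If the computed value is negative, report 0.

p̄ = Σdᵢ / (k·n) = 764 / (18 × 300) = 0.14148
LCL = np̄ − 3·√(np̄(1−p̄)) = 42.4444 − 3 × 6.0365 = 24.3349

24.33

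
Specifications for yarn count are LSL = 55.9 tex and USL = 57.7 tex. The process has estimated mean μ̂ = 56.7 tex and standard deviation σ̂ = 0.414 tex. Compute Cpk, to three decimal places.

0.644

Cpu = (USL − μ̂) / (3σ̂) = (57.7 − 56.7) / (3 × 0.414) = 0.8052; Cpl = (μ̂ − LSL) / (3σ̂) = (56.7 − 55.9) / (3 × 0.414) = 0.6441; Cpk = min(Cpu, Cpl) = 0.6441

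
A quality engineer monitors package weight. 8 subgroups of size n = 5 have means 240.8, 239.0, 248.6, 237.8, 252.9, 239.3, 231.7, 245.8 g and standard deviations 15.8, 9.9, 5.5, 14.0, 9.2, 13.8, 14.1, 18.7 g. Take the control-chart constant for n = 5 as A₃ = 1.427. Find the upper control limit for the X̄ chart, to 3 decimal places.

X̄̄ = (240.8 + 239.0 + 248.6 + 237.8 + 252.9 + 239.3 + 231.7 + 245.8) / 8 = 241.9875
s̄ = (15.8 + 9.9 + 5.5 + 14.0 + 9.2 + 13.8 + 14.1 + 18.7) / 8 = 12.6250
UCL = X̄̄ + A₃·s̄ = 241.9875 + 1.427 × 12.6250 = 260.0034

260.003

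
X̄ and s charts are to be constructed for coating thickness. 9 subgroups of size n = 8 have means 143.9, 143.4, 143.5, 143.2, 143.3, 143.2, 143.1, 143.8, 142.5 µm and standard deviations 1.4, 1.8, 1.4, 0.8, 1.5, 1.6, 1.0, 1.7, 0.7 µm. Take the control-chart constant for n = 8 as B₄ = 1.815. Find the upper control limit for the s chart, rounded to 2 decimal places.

2.40

s̄ = (1.4 + 1.8 + 1.4 + 0.8 + 1.5 + 1.6 + 1.0 + 1.7 + 0.7) / 9 = 1.3222
UCL_s = B₄·s̄ = 1.815 × 1.3222 = 2.3998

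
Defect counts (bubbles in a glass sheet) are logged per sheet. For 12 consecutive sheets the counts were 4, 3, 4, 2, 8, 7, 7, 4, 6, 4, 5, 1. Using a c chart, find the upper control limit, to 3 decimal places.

c̄ = (4 + 3 + 4 + 2 + 8 + 7 + 7 + 4 + 6 + 4 + 5 + 1) / 12 = 55 / 12 = 4.5833
UCL = c̄ + 3√c̄ = 4.5833 + 3 × √4.5833 = 4.5833 + 3 × 2.1409 = 11.0059

11.006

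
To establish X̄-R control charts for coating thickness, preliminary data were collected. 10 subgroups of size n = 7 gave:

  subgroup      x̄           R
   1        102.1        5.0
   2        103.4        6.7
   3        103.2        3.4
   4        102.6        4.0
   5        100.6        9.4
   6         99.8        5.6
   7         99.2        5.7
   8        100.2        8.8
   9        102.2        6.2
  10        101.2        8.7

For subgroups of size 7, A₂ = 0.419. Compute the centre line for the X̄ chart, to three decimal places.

101.450

X̄̄ = (102.1 + 103.4 + 103.2 + 102.6 + 100.6 + 99.8 + 99.2 + 100.2 + 102.2 + 101.2) / 10 = 1014.5000 / 10 = 101.4500
CL = X̄̄ = 101.4500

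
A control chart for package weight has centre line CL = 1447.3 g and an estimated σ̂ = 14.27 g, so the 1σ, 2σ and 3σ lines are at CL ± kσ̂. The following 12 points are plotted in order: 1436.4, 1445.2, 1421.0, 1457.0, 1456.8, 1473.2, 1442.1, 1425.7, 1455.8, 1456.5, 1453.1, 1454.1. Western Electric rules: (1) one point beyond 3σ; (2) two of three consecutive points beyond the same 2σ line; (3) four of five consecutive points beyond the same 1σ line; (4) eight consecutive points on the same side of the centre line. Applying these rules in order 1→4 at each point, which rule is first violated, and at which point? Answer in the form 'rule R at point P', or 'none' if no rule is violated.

Zone of each point (C = within 1σ̂, B = 1σ̂–2σ̂, A = 2σ̂–3σ̂, * = beyond 3σ̂; sign = side of CL): 1:-C, 2:-C, 3:-B, 4:+C, 5:+C, 6:+B, 7:-C, 8:-B, 9:+C, 10:+C, 11:+C, 12:+C
No rule fires across all 12 points.

none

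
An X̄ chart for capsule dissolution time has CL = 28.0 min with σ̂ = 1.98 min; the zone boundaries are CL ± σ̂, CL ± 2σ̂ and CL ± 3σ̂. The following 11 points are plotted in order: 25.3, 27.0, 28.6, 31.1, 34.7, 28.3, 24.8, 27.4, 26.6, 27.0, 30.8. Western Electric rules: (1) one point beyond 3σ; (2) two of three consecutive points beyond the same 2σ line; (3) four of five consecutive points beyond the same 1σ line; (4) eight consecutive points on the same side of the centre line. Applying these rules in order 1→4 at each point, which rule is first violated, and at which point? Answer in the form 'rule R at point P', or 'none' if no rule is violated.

Zone of each point (C = within 1σ̂, B = 1σ̂–2σ̂, A = 2σ̂–3σ̂, * = beyond 3σ̂; sign = side of CL): 1:-B, 2:-C, 3:+C, 4:+B, 5:+*, 6:+C, 7:-B, 8:-C, 9:-C, 10:-C, 11:+B
Rule 1 (one point beyond the 3σ limits) is satisfied at point 5.

rule 1 at point 5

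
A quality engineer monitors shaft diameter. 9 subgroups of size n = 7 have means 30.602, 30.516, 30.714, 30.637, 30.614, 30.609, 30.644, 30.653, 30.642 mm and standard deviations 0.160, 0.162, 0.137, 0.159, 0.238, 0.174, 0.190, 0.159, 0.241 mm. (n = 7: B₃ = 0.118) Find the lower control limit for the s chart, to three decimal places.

s̄ = (0.160 + 0.162 + 0.137 + 0.159 + 0.238 + 0.174 + 0.190 + 0.159 + 0.241) / 9 = 0.1800
LCL_s = B₃·s̄ = 0.118 × 0.1800 = 0.0212

0.021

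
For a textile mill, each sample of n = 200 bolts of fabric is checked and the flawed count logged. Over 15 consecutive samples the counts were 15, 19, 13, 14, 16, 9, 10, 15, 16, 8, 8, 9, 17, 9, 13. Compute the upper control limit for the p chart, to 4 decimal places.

p̄ = Σdᵢ / (k·n) = 191 / (15 × 200) = 0.06367
UCL = p̄ + 3·√(p̄(1−p̄)/n) = 0.06367 + 3 × √(0.06367×0.93633/200) = 0.06367 + 3 × 0.01726 = 0.11546

0.1155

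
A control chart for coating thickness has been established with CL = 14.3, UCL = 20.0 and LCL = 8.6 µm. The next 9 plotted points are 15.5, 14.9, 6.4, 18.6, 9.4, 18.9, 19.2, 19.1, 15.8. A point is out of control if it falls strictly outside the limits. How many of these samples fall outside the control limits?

1

Compare each point to [8.6, 20.0]: sample 3 = 6.4 < LCL.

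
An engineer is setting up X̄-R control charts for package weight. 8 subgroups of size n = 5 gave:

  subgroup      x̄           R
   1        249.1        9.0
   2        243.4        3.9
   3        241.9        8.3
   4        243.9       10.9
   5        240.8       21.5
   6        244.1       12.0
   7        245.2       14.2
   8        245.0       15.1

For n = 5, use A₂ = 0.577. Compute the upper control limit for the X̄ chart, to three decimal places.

251.020

X̄̄ = (249.1 + 243.4 + 241.9 + 243.9 + 240.8 + 244.1 + 245.2 + 245.0) / 8 = 1953.4000 / 8 = 244.1750
R̄ = (9.0 + 3.9 + 8.3 + 10.9 + 21.5 + 12.0 + 14.2 + 15.1) / 8 = 94.9000 / 8 = 11.8625
UCL = X̄̄ + A₂·R̄ = 244.1750 + 0.577 × 11.8625 = 251.0197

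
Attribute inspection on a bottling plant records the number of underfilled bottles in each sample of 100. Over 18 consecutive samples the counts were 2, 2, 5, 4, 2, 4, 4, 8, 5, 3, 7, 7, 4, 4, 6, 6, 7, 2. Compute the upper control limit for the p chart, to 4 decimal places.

p̄ = Σdᵢ / (k·n) = 82 / (18 × 100) = 0.04556
UCL = p̄ + 3·√(p̄(1−p̄)/n) = 0.04556 + 3 × √(0.04556×0.95444/100) = 0.04556 + 3 × 0.02085 = 0.10811

0.1081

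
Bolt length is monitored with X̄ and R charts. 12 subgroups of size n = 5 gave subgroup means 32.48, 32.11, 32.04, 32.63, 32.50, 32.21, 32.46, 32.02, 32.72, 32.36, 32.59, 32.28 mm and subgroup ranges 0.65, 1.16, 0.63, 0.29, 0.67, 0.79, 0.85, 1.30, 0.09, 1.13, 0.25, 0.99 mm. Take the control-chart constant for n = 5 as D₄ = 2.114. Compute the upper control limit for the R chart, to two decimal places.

1.55

R̄ = (0.65 + 1.16 + 0.63 + 0.29 + 0.67 + 0.79 + 0.85 + 1.30 + 0.09 + 1.13 + 0.25 + 0.99) / 12 = 8.8000 / 12 = 0.7333
UCL_R = D₄·R̄ = 2.114 × 0.7333 = 1.5503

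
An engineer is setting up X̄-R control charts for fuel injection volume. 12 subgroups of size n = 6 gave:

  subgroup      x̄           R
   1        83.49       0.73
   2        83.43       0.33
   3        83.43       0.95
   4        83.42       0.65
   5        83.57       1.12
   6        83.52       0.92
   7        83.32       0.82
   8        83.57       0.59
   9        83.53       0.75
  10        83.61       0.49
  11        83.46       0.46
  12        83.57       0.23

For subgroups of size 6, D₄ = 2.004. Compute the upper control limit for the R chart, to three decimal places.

1.343

R̄ = (0.73 + 0.33 + 0.95 + 0.65 + 1.12 + 0.92 + 0.82 + 0.59 + 0.75 + 0.49 + 0.46 + 0.23) / 12 = 8.0400 / 12 = 0.6700
UCL_R = D₄·R̄ = 2.004 × 0.6700 = 1.3427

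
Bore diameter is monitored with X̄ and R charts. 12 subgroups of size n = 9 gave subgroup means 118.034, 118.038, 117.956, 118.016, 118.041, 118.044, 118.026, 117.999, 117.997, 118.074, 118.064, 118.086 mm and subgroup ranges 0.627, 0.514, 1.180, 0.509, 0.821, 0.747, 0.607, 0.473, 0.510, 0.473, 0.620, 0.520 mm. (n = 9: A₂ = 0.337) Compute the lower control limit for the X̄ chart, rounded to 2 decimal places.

117.82

X̄̄ = (118.034 + 118.038 + 117.956 + 118.016 + 118.041 + 118.044 + 118.026 + 117.999 + 117.997 + 118.074 + 118.064 + 118.086) / 12 = 1416.3750 / 12 = 118.0312
R̄ = (0.627 + 0.514 + 1.180 + 0.509 + 0.821 + 0.747 + 0.607 + 0.473 + 0.510 + 0.473 + 0.620 + 0.520) / 12 = 7.6010 / 12 = 0.6334
LCL = X̄̄ − A₂·R̄ = 118.0312 − 0.337 × 0.6334 = 117.8178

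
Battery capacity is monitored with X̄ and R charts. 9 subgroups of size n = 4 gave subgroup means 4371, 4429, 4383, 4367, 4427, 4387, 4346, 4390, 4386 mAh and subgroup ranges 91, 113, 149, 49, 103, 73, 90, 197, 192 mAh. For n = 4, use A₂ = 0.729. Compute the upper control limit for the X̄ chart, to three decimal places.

X̄̄ = (4371 + 4429 + 4383 + 4367 + 4427 + 4387 + 4346 + 4390 + 4386) / 9 = 39486.0000 / 9 = 4387.3333
R̄ = (91 + 113 + 149 + 49 + 103 + 73 + 90 + 197 + 192) / 9 = 1057.0000 / 9 = 117.4444
UCL = X̄̄ + A₂·R̄ = 4387.3333 + 0.729 × 117.4444 = 4472.9503

4472.950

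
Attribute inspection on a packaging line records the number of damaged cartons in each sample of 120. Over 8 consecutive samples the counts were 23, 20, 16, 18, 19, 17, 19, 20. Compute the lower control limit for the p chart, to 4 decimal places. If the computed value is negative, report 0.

0.0584

p̄ = Σdᵢ / (k·n) = 152 / (8 × 120) = 0.15833
LCL = p̄ − 3·√(p̄(1−p̄)/n) = 0.15833 − 3 × 0.03332 = 0.05836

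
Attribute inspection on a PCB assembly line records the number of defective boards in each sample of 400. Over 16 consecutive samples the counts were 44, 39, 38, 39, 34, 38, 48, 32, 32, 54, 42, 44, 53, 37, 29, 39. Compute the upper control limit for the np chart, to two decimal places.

58.15

p̄ = Σdᵢ / (k·n) = 642 / (16 × 400) = 0.10031
UCL = np̄ + 3·√(np̄(1−p̄)) = 40.1250 + 3 × √(40.1250×0.89969) = 40.1250 + 3 × 6.0083 = 58.1500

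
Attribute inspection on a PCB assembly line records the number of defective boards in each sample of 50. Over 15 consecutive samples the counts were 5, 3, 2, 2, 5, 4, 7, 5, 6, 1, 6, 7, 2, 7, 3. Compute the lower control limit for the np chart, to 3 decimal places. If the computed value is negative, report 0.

0.000

p̄ = Σdᵢ / (k·n) = 65 / (15 × 50) = 0.08667
LCL = np̄ − 3·√(np̄(1−p̄)) = 4.3333 − 3 × 1.9894 = -1.6349 → 0 (negative, so LCL = 0)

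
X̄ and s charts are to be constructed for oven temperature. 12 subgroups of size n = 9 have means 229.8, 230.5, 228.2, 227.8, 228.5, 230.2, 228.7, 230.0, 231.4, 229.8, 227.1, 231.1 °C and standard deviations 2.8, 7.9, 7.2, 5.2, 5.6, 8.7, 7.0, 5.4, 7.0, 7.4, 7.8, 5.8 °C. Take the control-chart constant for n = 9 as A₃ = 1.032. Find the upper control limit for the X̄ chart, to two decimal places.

X̄̄ = (229.8 + 230.5 + 228.2 + 227.8 + 228.5 + 230.2 + 228.7 + 230.0 + 231.4 + 229.8 + 227.1 + 231.1) / 12 = 229.4250
s̄ = (2.8 + 7.9 + 7.2 + 5.2 + 5.6 + 8.7 + 7.0 + 5.4 + 7.0 + 7.4 + 7.8 + 5.8) / 12 = 6.4833
UCL = X̄̄ + A₃·s̄ = 229.4250 + 1.032 × 6.4833 = 236.1158

236.12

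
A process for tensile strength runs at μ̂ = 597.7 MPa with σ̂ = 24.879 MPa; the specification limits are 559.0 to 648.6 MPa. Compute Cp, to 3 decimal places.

Cp = (USL − LSL) / (6σ̂) = (648.6 − 559.0) / (6 × 24.879) = 89.6000 / 149.2740 = 0.6002

0.600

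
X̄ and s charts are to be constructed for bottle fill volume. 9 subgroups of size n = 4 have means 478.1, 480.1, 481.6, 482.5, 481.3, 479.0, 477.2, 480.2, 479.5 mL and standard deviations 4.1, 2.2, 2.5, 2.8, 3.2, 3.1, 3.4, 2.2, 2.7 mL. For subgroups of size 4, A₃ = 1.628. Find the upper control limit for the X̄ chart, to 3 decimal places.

X̄̄ = (478.1 + 480.1 + 481.6 + 482.5 + 481.3 + 479.0 + 477.2 + 480.2 + 479.5) / 9 = 479.9444
s̄ = (4.1 + 2.2 + 2.5 + 2.8 + 3.2 + 3.1 + 3.4 + 2.2 + 2.7) / 9 = 2.9111
UCL = X̄̄ + A₃·s̄ = 479.9444 + 1.628 × 2.9111 = 484.6837

484.684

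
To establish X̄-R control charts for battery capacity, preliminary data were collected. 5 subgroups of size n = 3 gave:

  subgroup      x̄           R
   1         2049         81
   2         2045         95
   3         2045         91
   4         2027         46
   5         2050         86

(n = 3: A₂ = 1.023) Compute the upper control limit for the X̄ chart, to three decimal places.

X̄̄ = (2049 + 2045 + 2045 + 2027 + 2050) / 5 = 10216.0000 / 5 = 2043.2000
R̄ = (81 + 95 + 91 + 46 + 86) / 5 = 399.0000 / 5 = 79.8000
UCL = X̄̄ + A₂·R̄ = 2043.2000 + 1.023 × 79.8000 = 2124.8354

2124.835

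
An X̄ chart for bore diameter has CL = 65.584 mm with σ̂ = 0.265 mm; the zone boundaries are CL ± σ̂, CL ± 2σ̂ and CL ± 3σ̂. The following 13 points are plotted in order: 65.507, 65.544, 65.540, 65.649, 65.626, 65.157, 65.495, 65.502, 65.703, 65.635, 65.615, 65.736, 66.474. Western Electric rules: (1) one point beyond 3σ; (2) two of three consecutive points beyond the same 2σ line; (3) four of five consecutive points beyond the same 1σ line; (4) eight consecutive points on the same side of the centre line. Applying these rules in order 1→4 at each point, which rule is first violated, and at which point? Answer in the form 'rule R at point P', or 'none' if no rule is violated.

Zone of each point (C = within 1σ̂, B = 1σ̂–2σ̂, A = 2σ̂–3σ̂, * = beyond 3σ̂; sign = side of CL): 1:-C, 2:-C, 3:-C, 4:+C, 5:+C, 6:-B, 7:-C, 8:-C, 9:+C, 10:+C, 11:+C, 12:+C, 13:+*
Rule 1 (one point beyond the 3σ limits) is satisfied at point 13.

rule 1 at point 13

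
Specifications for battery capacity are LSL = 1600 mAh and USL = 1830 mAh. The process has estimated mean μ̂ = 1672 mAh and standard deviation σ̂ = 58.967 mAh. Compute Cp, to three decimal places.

Cp = (USL − LSL) / (6σ̂) = (1830 − 1600) / (6 × 58.967) = 230.0000 / 353.8020 = 0.6501

0.650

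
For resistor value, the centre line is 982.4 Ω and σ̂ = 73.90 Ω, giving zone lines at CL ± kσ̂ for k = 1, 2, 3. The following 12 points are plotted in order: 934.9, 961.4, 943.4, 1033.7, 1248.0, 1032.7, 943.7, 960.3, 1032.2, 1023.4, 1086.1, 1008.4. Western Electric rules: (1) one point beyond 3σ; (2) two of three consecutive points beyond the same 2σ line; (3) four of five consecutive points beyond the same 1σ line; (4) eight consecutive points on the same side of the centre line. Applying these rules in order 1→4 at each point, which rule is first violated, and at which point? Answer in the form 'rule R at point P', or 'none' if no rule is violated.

rule 1 at point 5

Zone of each point (C = within 1σ̂, B = 1σ̂–2σ̂, A = 2σ̂–3σ̂, * = beyond 3σ̂; sign = side of CL): 1:-C, 2:-C, 3:-C, 4:+C, 5:+*, 6:+C, 7:-C, 8:-C, 9:+C, 10:+C, 11:+B, 12:+C
Rule 1 (one point beyond the 3σ limits) is satisfied at point 5.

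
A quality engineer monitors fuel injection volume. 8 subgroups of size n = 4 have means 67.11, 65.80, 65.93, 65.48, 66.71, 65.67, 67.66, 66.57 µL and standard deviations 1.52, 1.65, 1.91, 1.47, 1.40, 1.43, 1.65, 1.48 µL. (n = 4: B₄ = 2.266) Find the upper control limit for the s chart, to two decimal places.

3.54

s̄ = (1.52 + 1.65 + 1.91 + 1.47 + 1.40 + 1.43 + 1.65 + 1.48) / 8 = 1.5637
UCL_s = B₄·s̄ = 2.266 × 1.5637 = 3.5435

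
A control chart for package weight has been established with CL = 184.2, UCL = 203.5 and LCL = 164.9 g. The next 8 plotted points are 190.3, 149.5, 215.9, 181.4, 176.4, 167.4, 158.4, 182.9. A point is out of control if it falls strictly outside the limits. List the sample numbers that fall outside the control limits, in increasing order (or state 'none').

2, 3, 7

Compare each point to [164.9, 203.5]: sample 2 = 149.5 < LCL; sample 3 = 215.9 > UCL; sample 7 = 158.4 < LCL.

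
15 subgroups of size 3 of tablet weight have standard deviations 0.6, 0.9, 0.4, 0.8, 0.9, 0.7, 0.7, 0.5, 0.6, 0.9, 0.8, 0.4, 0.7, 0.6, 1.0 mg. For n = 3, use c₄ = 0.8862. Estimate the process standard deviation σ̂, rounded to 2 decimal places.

s̄ = (0.6 + 0.9 + 0.4 + 0.8 + 0.9 + 0.7 + 0.7 + 0.5 + 0.6 + 0.9 + 0.8 + 0.4 + 0.7 + 0.6 + 1.0) / 15 = 0.7000
σ̂ = s̄ / c₄ = 0.7000 / 0.8862 = 0.7899

0.79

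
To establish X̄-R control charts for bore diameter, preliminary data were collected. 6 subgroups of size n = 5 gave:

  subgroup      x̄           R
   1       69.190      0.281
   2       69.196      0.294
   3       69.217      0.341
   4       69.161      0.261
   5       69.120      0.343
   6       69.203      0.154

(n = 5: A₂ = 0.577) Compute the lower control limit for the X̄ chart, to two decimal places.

69.02

X̄̄ = (69.190 + 69.196 + 69.217 + 69.161 + 69.120 + 69.203) / 6 = 415.0870 / 6 = 69.1812
R̄ = (0.281 + 0.294 + 0.341 + 0.261 + 0.343 + 0.154) / 6 = 1.6740 / 6 = 0.2790
LCL = X̄̄ − A₂·R̄ = 69.1812 − 0.577 × 0.2790 = 69.0202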